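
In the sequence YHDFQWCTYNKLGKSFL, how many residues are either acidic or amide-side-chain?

Acidic: D, E. Amide-side-chain: N, Q.
Acidic residues here: D3 (1).
Amide-side-chain residues here: Q5, N10 (2).
The two groups share no amino acid, so total = 1 + 2 = 3.

3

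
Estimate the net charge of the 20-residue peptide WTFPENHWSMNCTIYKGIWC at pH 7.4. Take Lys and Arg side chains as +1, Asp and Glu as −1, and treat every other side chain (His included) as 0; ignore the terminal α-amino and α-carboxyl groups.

0

Positive (K, R): K16 → +1.
Negative (D, E): E5 → −1.
Net charge = (+1) + (−1) = 0.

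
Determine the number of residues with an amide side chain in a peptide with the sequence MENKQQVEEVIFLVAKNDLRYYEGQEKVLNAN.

7

Only N (asparagine) and Q (glutamine) carry a side-chain carboxamide.
Matching residues: N3, Q5, Q6, N17, Q25, N30, N32.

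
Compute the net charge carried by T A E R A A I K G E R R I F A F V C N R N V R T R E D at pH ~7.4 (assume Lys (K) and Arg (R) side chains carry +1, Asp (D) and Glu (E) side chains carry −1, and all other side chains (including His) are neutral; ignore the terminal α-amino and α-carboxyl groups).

+3

Positive (K, R): R4, K8, R11, R12, R20, R23, R25 → +7.
Negative (D, E): E3, E10, E26, D27 → −4.
Net charge = (+7) + (−4) = +3.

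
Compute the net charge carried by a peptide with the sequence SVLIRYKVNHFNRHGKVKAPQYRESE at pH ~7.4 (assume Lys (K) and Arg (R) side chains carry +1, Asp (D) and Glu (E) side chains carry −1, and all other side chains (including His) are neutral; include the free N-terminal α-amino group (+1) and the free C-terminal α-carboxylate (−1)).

Positive (K, R): R5, K7, R13, K16, K18, R23 → +6.
Negative (D, E): E24, E26 → −2.
The N-terminus (+1) and C-terminus (−1) cancel.
Net charge = (+6) + (−2) = +4.

+4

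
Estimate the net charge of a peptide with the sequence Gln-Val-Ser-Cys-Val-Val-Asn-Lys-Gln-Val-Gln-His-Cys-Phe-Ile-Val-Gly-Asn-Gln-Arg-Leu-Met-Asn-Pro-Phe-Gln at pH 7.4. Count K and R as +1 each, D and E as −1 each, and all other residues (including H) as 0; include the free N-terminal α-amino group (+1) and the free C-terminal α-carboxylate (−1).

+2

Positive (K, R): Lys8, Arg20 → +2.
Negative (D, E): none → −0.
The N-terminus (+1) and C-terminus (−1) cancel.
Net charge = (+2) + (−0) = +2.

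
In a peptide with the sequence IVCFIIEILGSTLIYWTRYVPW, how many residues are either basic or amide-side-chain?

1

Basic: H, K, R. Amide-side-chain: N, Q.
Basic residues here: R18 (1).
Amide-side-chain residues here: none (0).
The two groups share no amino acid, so total = 1 + 0 = 1.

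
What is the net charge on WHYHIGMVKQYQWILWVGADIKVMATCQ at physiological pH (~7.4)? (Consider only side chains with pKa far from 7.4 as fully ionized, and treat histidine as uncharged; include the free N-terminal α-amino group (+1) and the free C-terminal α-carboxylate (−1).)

+1

Near pH 7.4, K and R contribute +1 each, D and E contribute −1 each, and every other side chain (His included, as stated) is uncharged.
Positive (K, R): K9, K22 → +2.
Negative (D, E): D20 → −1.
The N-terminus (+1) and C-terminus (−1) cancel.
Net charge = (+2) + (−1) = +1.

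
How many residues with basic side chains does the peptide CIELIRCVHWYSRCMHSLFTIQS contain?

The basic amino acids are Lys (K), Arg (R), and His (H).
Matching residues: R6, H9, R13, H16.

4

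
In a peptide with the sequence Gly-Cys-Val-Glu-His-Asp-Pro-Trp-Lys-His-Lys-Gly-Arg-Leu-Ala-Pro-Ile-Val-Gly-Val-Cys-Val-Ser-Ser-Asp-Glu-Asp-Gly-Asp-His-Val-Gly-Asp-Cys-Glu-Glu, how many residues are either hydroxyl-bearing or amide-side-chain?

Hydroxyl-bearing: S, T, Y. Amide-side-chain: N, Q.
Hydroxyl-bearing residues here: Ser23, Ser24 (2).
Amide-side-chain residues here: none (0).
The two groups share no amino acid, so total = 2 + 0 = 2.

2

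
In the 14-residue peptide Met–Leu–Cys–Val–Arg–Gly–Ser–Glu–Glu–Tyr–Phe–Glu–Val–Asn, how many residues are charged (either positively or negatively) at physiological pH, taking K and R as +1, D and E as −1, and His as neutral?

Charged side chains at pH ~7.4: K, R (positive); D, E (negative).
Matching residues: Arg5, Glu8, Glu9, Glu12.

4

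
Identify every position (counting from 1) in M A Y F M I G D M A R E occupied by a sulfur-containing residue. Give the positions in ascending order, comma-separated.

1, 5, 9

Only Cys (C) and Met (M) have a sulfur atom in the side chain.
Matching residues: M1, M5, M9.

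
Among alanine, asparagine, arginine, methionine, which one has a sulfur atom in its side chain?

methionine

Only Cys (C) and Met (M) have a sulfur atom in the side chain.
Of the listed options, only methionine belongs to this group.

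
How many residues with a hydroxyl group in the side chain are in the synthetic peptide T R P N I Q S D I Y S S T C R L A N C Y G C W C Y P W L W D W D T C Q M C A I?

S, T, and Y are the three residues with a side-chain hydroxyl.
Matching residues: T1, S7, Y10, S11, S12, T13, Y20, Y25, T33.

9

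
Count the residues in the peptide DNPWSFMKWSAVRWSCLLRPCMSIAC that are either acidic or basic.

4

Acidic: D, E. Basic: H, K, R.
Acidic residues here: D1 (1).
Basic residues here: K8, R13, R19 (3).
The two groups share no amino acid, so total = 1 + 3 = 4.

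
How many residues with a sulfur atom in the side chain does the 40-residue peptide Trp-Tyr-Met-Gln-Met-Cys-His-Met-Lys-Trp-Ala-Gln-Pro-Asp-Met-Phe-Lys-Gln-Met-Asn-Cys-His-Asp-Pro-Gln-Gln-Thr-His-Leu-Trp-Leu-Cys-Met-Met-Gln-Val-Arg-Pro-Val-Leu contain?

10

Cysteine (C, thiol) and methionine (M, thioether) are the two sulfur-containing amino acids.
Matching residues: Met3, Met5, Cys6, Met8, Met15, Met19, Cys21, Cys32, Met33, Met34.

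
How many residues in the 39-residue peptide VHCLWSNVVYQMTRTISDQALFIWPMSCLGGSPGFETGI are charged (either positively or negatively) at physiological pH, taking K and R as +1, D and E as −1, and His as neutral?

3

Charged side chains at pH ~7.4: K, R (positive); D, E (negative).
Matching residues: R14, D18, E36.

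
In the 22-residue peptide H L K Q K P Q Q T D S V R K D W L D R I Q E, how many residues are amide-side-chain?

Only N (asparagine) and Q (glutamine) carry a side-chain carboxamide.
Matching residues: Q4, Q7, Q8, Q21.

4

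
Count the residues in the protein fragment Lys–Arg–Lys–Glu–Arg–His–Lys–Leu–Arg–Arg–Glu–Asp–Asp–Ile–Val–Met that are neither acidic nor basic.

Acidic: D, E. Basic: K, R, H. All other residues are neither.
Matching residues: Leu8, Ile14, Val15, Met16.

4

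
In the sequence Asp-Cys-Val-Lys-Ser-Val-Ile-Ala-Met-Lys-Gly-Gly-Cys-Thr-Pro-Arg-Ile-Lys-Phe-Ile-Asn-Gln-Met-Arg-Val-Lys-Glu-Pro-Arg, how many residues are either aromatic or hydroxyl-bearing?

3

Aromatic: F, W, Y. Hydroxyl-bearing: S, T, Y.
Aromatic residues here: Phe19 (1).
Hydroxyl-bearing residues here: Ser5, Thr14 (2).
(Y belongs to both groups, but none appear in this sequence.) Total = 1 + 2 = 3.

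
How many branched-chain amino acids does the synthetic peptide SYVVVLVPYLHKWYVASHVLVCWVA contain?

Valine (V), leucine (L), and isoleucine (I) are the branched-chain amino acids.
Matching residues: V3, V4, V5, L6, V7, L10, V15, V19, L20, V21, V24.

11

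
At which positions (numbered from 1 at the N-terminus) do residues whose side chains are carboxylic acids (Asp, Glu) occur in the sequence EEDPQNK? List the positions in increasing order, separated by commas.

Matching residues: E1, E2, D3.

1, 2, 3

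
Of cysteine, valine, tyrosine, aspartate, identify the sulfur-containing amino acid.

cysteine

Only Cys (C) and Met (M) have a sulfur atom in the side chain.
Of the listed options, only cysteine belongs to this group.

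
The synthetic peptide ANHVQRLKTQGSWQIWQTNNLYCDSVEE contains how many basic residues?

The basic amino acids are Lys (K), Arg (R), and His (H).
Matching residues: H3, R6, K8.

3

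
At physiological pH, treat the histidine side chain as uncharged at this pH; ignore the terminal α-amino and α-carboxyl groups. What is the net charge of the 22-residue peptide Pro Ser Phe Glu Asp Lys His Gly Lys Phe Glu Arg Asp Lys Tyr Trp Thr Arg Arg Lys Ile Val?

At pH ~7.4 the Lys and Arg side chains are protonated (+1), the Asp and Glu side chains are deprotonated (−1), and with His taken as neutral all other side chains carry no charge.
Positive (K, R): Lys6, Lys9, Arg12, Lys14, Arg18, Arg19, Lys20 → +7.
Negative (D, E): Glu4, Asp5, Glu11, Asp13 → −4.
Net charge = (+7) + (−4) = +3.

+3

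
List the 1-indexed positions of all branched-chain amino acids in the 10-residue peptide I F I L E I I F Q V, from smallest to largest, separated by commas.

1, 3, 4, 6, 7, 10

The BCAAs are Val, Leu, and Ile — aliphatic side chains with a branch point.
Matching residues: I1, I3, L4, I6, I7, V10.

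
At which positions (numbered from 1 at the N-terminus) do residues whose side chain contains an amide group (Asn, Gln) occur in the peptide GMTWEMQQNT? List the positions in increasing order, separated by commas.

Matching residues: Q7, Q8, N9.

7, 8, 9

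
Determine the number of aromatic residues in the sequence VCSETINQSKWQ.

F, W, and Y each carry an aromatic ring on the side chain.
Matching residues: W11.

1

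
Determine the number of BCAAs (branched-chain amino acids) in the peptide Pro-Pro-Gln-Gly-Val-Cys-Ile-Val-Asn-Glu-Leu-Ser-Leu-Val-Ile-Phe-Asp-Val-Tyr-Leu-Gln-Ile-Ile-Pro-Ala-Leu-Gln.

V, L, and I make up the branched-chain aliphatic group.
Matching residues: Val5, Ile7, Val8, Leu11, Leu13, Val14, Ile15, Val18, Leu20, Ile22, Ile23, Leu26.

12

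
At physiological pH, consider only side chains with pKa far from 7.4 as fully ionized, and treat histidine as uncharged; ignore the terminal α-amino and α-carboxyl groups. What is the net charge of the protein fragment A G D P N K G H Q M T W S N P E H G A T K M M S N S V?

The side chains ionized at physiological pH are Lys/Arg (+1) and Asp/Glu (−1); with His treated as neutral, nothing else contributes.
Positive (K, R): K6, K21 → +2.
Negative (D, E): D3, E16 → −2.
Net charge = (+2) + (−2) = 0.

0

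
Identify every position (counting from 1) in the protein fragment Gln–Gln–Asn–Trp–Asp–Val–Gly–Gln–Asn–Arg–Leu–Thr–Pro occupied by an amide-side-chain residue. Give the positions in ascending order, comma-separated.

1, 2, 3, 8, 9

Matching residues: Gln1, Gln2, Asn3, Gln8, Asn9.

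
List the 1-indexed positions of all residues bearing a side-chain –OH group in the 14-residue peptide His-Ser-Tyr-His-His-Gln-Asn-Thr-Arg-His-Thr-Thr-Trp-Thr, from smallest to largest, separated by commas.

The –OH-bearing residues are Ser, Thr (aliphatic alcohols), and Tyr (phenol).
Matching residues: Ser2, Tyr3, Thr8, Thr11, Thr12, Thr14.

2, 3, 8, 11, 12, 14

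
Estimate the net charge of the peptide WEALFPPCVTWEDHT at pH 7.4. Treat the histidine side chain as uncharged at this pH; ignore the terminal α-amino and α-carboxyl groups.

-3

Near pH 7.4, K and R contribute +1 each, D and E contribute −1 each, and every other side chain (His included, as stated) is uncharged.
Positive (K, R): none → +0.
Negative (D, E): E2, E12, D13 → −3.
Net charge = (+0) + (−3) = −3.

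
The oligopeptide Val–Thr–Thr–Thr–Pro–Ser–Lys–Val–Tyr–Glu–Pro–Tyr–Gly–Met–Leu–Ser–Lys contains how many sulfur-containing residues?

The sulfur-bearing residues are cysteine (–SH) and methionine (–S–CH₃).
Matching residues: Met14.

1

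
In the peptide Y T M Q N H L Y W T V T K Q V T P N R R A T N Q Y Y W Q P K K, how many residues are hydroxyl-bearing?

Serine (S), threonine (T), and tyrosine (Y) each carry a hydroxyl group on the side chain.
Matching residues: Y1, T2, Y8, T10, T12, T16, T22, Y25, Y26.

9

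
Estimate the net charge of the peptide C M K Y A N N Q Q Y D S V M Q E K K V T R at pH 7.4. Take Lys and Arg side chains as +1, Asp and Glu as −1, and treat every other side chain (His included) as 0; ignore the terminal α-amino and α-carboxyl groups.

+2

Positive (K, R): K3, K17, K18, R21 → +4.
Negative (D, E): D11, E16 → −2.
Net charge = (+4) + (−2) = +2.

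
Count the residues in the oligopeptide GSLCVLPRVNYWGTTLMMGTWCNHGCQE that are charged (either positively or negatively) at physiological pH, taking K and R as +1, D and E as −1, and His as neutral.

2

Charged side chains at pH ~7.4: K, R (positive); D, E (negative).
Matching residues: R8, E28.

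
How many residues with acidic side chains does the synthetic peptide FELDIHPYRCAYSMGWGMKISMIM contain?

2

The acidic residues are Asp (D) and Glu (E), whose side chains end in a carboxylate group.
Matching residues: E2, D4.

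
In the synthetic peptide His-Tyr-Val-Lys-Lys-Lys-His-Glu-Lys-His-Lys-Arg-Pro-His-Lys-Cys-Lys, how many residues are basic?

The basic amino acids are Lys (K), Arg (R), and His (H).
Matching residues: His1, Lys4, Lys5, Lys6, His7, Lys9, His10, Lys11, Arg12, His14, Lys15, Lys17.

12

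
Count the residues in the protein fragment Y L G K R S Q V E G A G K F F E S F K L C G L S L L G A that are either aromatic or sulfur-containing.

5

Aromatic: F, W, Y. Sulfur-containing: C, M.
Aromatic residues here: Y1, F14, F15, F18 (4).
Sulfur-containing residues here: C21 (1).
The two groups share no amino acid, so total = 4 + 1 = 5.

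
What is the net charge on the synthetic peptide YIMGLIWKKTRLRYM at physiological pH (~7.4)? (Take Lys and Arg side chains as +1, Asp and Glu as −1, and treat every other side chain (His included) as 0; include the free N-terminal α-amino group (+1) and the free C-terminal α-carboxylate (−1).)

Positive (K, R): K8, K9, R11, R13 → +4.
Negative (D, E): none → −0.
The N-terminus (+1) and C-terminus (−1) cancel.
Net charge = (+4) + (−0) = +4.

+4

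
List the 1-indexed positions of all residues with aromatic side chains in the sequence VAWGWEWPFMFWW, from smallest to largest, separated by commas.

3, 5, 7, 9, 11, 12, 13

Phenylalanine (F), tryptophan (W), and tyrosine (Y) have aromatic ring side chains.
Matching residues: W3, W5, W7, F9, F11, W12, W13.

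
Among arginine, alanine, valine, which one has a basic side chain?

arginine

The basic amino acids are Lys (K), Arg (R), and His (H).
Of the listed options, only arginine belongs to this group.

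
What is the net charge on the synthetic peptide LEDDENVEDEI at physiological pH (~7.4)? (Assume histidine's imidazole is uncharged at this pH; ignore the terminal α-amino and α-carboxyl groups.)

-7

Near pH 7.4, K and R contribute +1 each, D and E contribute −1 each, and every other side chain (His included, as stated) is uncharged.
Positive (K, R): none → +0.
Negative (D, E): E2, D3, D4, E5, E8, D9, E10 → −7.
Net charge = (+0) + (−7) = −7.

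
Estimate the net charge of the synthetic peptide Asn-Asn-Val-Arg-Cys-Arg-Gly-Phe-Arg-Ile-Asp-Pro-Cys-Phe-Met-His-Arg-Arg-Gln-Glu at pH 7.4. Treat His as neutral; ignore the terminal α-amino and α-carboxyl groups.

Near pH 7.4, K and R contribute +1 each, D and E contribute −1 each, and every other side chain (His included, as stated) is uncharged.
Positive (K, R): Arg4, Arg6, Arg9, Arg17, Arg18 → +5.
Negative (D, E): Asp11, Glu20 → −2.
Net charge = (+5) + (−2) = +3.

+3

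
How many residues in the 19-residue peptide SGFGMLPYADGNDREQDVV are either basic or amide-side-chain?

3

Basic: H, K, R. Amide-side-chain: N, Q.
Basic residues here: R14 (1).
Amide-side-chain residues here: N12, Q16 (2).
The two groups share no amino acid, so total = 1 + 2 = 3.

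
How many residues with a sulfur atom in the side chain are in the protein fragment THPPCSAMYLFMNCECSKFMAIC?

7

The sulfur-bearing residues are cysteine (–SH) and methionine (–S–CH₃).
Matching residues: C5, M8, M12, C14, C16, M20, C23.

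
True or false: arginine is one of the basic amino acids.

The basic amino acids are Lys (K), Arg (R), and His (H).
Arginine is in this group.

True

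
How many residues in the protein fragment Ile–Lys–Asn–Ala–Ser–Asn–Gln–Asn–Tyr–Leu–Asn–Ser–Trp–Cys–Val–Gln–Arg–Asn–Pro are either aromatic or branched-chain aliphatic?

Aromatic: F, W, Y. Branched-chain aliphatic: I, L, V.
Aromatic residues here: Tyr9, Trp13 (2).
Branched-chain aliphatic residues here: Ile1, Leu10, Val15 (3).
The two groups share no amino acid, so total = 2 + 3 = 5.

5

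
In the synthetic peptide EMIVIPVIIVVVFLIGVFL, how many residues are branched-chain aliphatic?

The BCAAs are Val, Leu, and Ile — aliphatic side chains with a branch point.
Matching residues: I3, V4, I5, V7, I8, I9, V10, V11, V12, L14, I15, V17, L19.

13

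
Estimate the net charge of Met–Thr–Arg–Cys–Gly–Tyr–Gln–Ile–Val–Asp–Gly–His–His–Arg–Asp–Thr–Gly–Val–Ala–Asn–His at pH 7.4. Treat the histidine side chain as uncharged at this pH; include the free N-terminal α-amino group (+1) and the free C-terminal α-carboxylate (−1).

0

At pH ~7.4 the Lys and Arg side chains are protonated (+1), the Asp and Glu side chains are deprotonated (−1), and with His taken as neutral all other side chains carry no charge.
Positive (K, R): Arg3, Arg14 → +2.
Negative (D, E): Asp10, Asp15 → −2.
The N-terminus (+1) and C-terminus (−1) cancel.
Net charge = (+2) + (−2) = 0.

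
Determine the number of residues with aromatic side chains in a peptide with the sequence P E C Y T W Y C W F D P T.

Phenylalanine (F), tryptophan (W), and tyrosine (Y) have aromatic ring side chains.
Matching residues: Y4, W6, Y7, W9, F10.

5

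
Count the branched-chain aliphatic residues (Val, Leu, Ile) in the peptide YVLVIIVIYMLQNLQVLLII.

Matching residues: V2, L3, V4, I5, I6, V7, I8, L11, L14, V16, L17, L18, I19, I20.

14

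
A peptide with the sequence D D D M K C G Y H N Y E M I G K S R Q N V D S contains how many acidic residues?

5

Aspartate (D) and glutamate (E) have carboxylic-acid side chains and are the acidic amino acids.
Matching residues: D1, D2, D3, E12, D22.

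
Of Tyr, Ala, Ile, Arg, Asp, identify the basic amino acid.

Arg

Lysine (K), arginine (R), and histidine (H) have basic, nitrogen-containing side chains.
Of the listed options, only Arg belongs to this group.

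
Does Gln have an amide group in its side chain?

Yes

Only N (asparagine) and Q (glutamine) carry a side-chain carboxamide.
Glutamine is in this group.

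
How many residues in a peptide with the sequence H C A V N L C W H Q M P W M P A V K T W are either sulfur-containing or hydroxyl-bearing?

Sulfur-containing: C, M. Hydroxyl-bearing: S, T, Y.
Sulfur-containing residues here: C2, C7, M11, M14 (4).
Hydroxyl-bearing residues here: T19 (1).
The two groups share no amino acid, so total = 4 + 1 = 5.

5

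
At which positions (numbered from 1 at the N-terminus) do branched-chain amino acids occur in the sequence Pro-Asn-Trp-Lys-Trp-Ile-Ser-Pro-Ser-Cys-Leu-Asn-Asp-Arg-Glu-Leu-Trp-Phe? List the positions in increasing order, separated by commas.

V, L, and I make up the branched-chain aliphatic group.
Matching residues: Ile6, Leu11, Leu16.

6, 11, 16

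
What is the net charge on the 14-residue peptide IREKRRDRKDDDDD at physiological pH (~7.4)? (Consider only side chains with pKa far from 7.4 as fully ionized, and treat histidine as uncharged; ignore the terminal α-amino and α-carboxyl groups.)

-1

The side chains ionized at physiological pH are Lys/Arg (+1) and Asp/Glu (−1); with His treated as neutral, nothing else contributes.
Positive (K, R): R2, K4, R5, R6, R8, K9 → +6.
Negative (D, E): E3, D7, D10, D11, D12, D13, D14 → −7.
Net charge = (+6) + (−7) = −1.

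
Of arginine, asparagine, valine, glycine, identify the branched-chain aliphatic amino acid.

The BCAAs are Val, Leu, and Ile — aliphatic side chains with a branch point.
Of the listed options, only valine belongs to this group.

valine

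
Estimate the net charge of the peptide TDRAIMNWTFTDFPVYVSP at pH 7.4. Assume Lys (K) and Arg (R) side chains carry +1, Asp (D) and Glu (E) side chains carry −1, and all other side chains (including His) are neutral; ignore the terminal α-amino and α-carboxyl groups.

Positive (K, R): R3 → +1.
Negative (D, E): D2, D12 → −2.
Net charge = (+1) + (−2) = −1.

-1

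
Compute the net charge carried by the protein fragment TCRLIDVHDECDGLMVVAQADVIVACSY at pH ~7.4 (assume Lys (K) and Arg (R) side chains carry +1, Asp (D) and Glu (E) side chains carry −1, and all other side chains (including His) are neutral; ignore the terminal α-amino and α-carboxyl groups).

Positive (K, R): R3 → +1.
Negative (D, E): D6, D9, E10, D12, D21 → −5.
Net charge = (+1) + (−5) = −4.

-4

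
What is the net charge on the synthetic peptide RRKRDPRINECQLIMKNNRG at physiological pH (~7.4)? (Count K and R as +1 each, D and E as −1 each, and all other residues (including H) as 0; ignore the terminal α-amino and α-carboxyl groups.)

Positive (K, R): R1, R2, K3, R4, R7, K16, R19 → +7.
Negative (D, E): D5, E10 → −2.
Net charge = (+7) + (−2) = +5.

+5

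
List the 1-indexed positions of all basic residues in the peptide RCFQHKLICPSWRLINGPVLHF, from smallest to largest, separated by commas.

K, R, and H are the three residues with basic side chains (ε-amine, guanidinium, and imidazole respectively).
Matching residues: R1, H5, K6, R13, H21.

1, 5, 6, 13, 21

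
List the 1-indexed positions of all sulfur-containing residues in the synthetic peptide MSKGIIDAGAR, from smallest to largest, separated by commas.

1

Cysteine (C, thiol) and methionine (M, thioether) are the two sulfur-containing amino acids.
Matching residues: M1.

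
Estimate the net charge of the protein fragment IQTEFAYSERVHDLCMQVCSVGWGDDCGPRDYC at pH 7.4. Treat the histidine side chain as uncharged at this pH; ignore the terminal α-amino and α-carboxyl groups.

The side chains ionized at physiological pH are Lys/Arg (+1) and Asp/Glu (−1); with His treated as neutral, nothing else contributes.
Positive (K, R): R10, R30 → +2.
Negative (D, E): E4, E9, D13, D25, D26, D31 → −6.
Net charge = (+2) + (−6) = −4.

-4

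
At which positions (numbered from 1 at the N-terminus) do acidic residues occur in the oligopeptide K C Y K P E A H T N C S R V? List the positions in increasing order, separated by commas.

6

The acidic residues are Asp (D) and Glu (E), whose side chains end in a carboxylate group.
Matching residues: E6.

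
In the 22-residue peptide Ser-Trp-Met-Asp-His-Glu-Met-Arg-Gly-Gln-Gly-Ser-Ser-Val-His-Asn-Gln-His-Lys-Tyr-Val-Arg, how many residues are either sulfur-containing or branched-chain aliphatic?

Sulfur-containing: C, M. Branched-chain aliphatic: I, L, V.
Sulfur-containing residues here: Met3, Met7 (2).
Branched-chain aliphatic residues here: Val14, Val21 (2).
The two groups share no amino acid, so total = 2 + 2 = 4.

4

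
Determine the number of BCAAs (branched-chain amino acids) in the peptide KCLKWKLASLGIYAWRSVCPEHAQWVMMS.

V, L, and I make up the branched-chain aliphatic group.
Matching residues: L3, L7, L10, I12, V18, V26.

6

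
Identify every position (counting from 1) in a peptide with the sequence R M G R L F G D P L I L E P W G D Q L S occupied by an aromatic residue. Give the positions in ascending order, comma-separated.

F, W, and Y each carry an aromatic ring on the side chain.
Matching residues: F6, W15.

6, 15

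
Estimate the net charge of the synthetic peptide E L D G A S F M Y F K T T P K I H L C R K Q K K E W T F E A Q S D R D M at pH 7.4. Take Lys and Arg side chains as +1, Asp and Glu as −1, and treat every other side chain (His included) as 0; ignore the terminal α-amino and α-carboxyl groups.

Positive (K, R): K11, K15, R20, K21, K23, K24, R34 → +7.
Negative (D, E): E1, D3, E25, E29, D33, D35 → −6.
Net charge = (+7) + (−6) = +1.

+1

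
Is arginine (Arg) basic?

Yes

K, R, and H are the three residues with basic side chains (ε-amine, guanidinium, and imidazole respectively).
Arginine is in this group.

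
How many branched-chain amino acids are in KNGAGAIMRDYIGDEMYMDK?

The BCAAs are Val, Leu, and Ile — aliphatic side chains with a branch point.
Matching residues: I7, I12.

2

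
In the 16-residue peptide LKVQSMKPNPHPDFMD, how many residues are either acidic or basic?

Acidic: D, E. Basic: H, K, R.
Acidic residues here: D13, D16 (2).
Basic residues here: K2, K7, H11 (3).
The two groups share no amino acid, so total = 2 + 3 = 5.

5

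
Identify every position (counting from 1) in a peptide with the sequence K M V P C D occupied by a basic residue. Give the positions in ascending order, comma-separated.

Matching residues: K1.

1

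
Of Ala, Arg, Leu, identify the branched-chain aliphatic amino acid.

Valine (V), leucine (L), and isoleucine (I) are the branched-chain amino acids.
Of the listed options, only Leu belongs to this group.

Leu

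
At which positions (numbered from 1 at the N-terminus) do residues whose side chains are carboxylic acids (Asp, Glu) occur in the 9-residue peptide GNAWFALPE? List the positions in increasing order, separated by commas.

9

Matching residues: E9.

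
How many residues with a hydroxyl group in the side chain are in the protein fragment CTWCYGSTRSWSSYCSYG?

The –OH-bearing residues are Ser, Thr (aliphatic alcohols), and Tyr (phenol).
Matching residues: T2, Y5, S7, T8, S10, S12, S13, Y14, S16, Y17.

10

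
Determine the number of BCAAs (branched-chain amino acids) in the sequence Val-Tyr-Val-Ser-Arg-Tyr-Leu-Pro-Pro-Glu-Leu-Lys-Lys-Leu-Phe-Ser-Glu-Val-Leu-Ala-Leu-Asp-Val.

Valine (V), leucine (L), and isoleucine (I) are the branched-chain amino acids.
Matching residues: Val1, Val3, Leu7, Leu11, Leu14, Val18, Leu19, Leu21, Val23.

9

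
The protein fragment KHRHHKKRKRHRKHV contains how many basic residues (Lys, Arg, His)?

14

Matching residues: K1, H2, R3, H4, H5, K6, K7, R8, K9, R10, H11, R12, K13, H14.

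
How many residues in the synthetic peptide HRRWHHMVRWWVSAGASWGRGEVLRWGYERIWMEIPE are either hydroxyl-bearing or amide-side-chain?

3

Hydroxyl-bearing: S, T, Y. Amide-side-chain: N, Q.
Hydroxyl-bearing residues here: S13, S17, Y28 (3).
Amide-side-chain residues here: none (0).
The two groups share no amino acid, so total = 3 + 0 = 3.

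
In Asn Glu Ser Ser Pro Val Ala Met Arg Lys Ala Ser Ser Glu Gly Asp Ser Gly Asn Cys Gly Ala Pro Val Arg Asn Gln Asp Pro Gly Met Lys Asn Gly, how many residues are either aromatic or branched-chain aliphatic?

Aromatic: F, W, Y. Branched-chain aliphatic: I, L, V.
Aromatic residues here: none (0).
Branched-chain aliphatic residues here: Val6, Val24 (2).
The two groups share no amino acid, so total = 0 + 2 = 2.

2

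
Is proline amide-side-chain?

No

Only N (asparagine) and Q (glutamine) carry a side-chain carboxamide.
Proline is not in this group.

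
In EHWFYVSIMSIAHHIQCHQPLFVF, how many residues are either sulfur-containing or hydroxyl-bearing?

5

Sulfur-containing: C, M. Hydroxyl-bearing: S, T, Y.
Sulfur-containing residues here: M9, C17 (2).
Hydroxyl-bearing residues here: Y5, S7, S10 (3).
The two groups share no amino acid, so total = 2 + 3 = 5.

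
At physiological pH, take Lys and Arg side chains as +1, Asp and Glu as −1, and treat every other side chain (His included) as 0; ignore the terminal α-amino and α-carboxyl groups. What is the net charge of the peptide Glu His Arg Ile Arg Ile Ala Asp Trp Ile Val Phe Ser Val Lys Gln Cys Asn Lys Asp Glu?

Positive (K, R): Arg3, Arg5, Lys15, Lys19 → +4.
Negative (D, E): Glu1, Asp8, Asp20, Glu21 → −4.
Net charge = (+4) + (−4) = 0.

0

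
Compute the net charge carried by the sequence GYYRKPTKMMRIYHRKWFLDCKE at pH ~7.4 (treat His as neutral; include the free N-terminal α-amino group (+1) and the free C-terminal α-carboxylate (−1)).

+5

Near pH 7.4, K and R contribute +1 each, D and E contribute −1 each, and every other side chain (His included, as stated) is uncharged.
Positive (K, R): R4, K5, K8, R11, R15, K16, K22 → +7.
Negative (D, E): D20, E23 → −2.
The N-terminus (+1) and C-terminus (−1) cancel.
Net charge = (+7) + (−2) = +5.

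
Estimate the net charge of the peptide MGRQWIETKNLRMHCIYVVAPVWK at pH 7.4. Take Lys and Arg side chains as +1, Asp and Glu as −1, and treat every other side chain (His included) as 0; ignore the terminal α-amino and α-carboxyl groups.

Positive (K, R): R3, K9, R12, K24 → +4.
Negative (D, E): E7 → −1.
Net charge = (+4) + (−1) = +3.

+3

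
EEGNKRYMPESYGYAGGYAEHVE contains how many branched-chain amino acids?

1

The BCAAs are Val, Leu, and Ile — aliphatic side chains with a branch point.
Matching residues: V22.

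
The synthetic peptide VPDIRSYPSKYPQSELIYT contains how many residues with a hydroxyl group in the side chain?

Serine (S), threonine (T), and tyrosine (Y) each carry a hydroxyl group on the side chain.
Matching residues: S6, Y7, S9, Y11, S14, Y18, T19.

7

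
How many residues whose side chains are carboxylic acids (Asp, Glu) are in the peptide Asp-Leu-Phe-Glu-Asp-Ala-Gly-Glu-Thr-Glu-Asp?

6

Matching residues: Asp1, Glu4, Asp5, Glu8, Glu10, Asp11.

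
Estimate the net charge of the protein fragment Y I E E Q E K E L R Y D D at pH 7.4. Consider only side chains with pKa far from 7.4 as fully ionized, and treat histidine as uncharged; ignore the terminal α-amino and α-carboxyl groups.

At pH ~7.4 the Lys and Arg side chains are protonated (+1), the Asp and Glu side chains are deprotonated (−1), and with His taken as neutral all other side chains carry no charge.
Positive (K, R): K7, R10 → +2.
Negative (D, E): E3, E4, E6, E8, D12, D13 → −6.
Net charge = (+2) + (−6) = −4.

-4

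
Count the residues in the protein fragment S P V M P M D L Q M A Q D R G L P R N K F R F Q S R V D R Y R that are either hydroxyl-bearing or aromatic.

Hydroxyl-bearing: S, T, Y. Aromatic: F, W, Y.
Hydroxyl-bearing residues here: S1, S25, Y30 (3).
Aromatic residues here: F21, F23, Y30 (3).
Y is in both groups, so the 1 Y residue must not be double-counted.
Total = 3 + 3 − 1 = 5.

5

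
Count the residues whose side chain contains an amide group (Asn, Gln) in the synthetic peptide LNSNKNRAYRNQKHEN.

6

Matching residues: N2, N4, N6, N11, Q12, N16.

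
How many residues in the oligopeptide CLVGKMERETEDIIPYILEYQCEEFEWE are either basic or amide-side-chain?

Basic: H, K, R. Amide-side-chain: N, Q.
Basic residues here: K5, R8 (2).
Amide-side-chain residues here: Q21 (1).
The two groups share no amino acid, so total = 2 + 1 = 3.

3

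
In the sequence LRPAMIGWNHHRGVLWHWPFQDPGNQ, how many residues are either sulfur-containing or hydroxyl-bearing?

1

Sulfur-containing: C, M. Hydroxyl-bearing: S, T, Y.
Sulfur-containing residues here: M5 (1).
Hydroxyl-bearing residues here: none (0).
The two groups share no amino acid, so total = 1 + 0 = 1.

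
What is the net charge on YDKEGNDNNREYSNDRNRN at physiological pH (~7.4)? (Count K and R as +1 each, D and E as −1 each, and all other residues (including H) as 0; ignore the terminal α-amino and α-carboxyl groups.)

Positive (K, R): K3, R10, R16, R18 → +4.
Negative (D, E): D2, E4, D7, E11, D15 → −5.
Net charge = (+4) + (−5) = −1.

-1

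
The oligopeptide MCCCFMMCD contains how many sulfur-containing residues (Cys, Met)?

Matching residues: M1, C2, C3, C4, M6, M7, C8.

7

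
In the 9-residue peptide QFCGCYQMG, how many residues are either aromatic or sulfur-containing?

5

Aromatic: F, W, Y. Sulfur-containing: C, M.
Aromatic residues here: F2, Y6 (2).
Sulfur-containing residues here: C3, C5, M8 (3).
The two groups share no amino acid, so total = 2 + 3 = 5.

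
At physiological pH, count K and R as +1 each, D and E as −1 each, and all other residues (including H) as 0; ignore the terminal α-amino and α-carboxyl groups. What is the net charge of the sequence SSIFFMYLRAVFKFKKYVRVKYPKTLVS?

+7

Positive (K, R): R9, K13, K15, K16, R19, K21, K24 → +7.
Negative (D, E): none → −0.
Net charge = (+7) + (−0) = +7.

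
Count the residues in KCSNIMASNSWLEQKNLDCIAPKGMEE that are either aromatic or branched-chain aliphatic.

Aromatic: F, W, Y. Branched-chain aliphatic: I, L, V.
Aromatic residues here: W11 (1).
Branched-chain aliphatic residues here: I5, L12, L17, I20 (4).
The two groups share no amino acid, so total = 1 + 4 = 5.

5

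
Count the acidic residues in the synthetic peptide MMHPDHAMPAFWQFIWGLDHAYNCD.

3

The acidic residues are Asp (D) and Glu (E), whose side chains end in a carboxylate group.
Matching residues: D5, D19, D25.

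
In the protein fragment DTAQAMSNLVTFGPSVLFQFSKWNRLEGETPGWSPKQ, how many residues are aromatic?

Phenylalanine (F), tryptophan (W), and tyrosine (Y) have aromatic ring side chains.
Matching residues: F12, F18, F20, W23, W33.

5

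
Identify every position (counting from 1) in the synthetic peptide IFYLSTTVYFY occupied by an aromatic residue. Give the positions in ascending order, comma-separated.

F, W, and Y each carry an aromatic ring on the side chain.
Matching residues: F2, Y3, Y9, F10, Y11.

2, 3, 9, 10, 11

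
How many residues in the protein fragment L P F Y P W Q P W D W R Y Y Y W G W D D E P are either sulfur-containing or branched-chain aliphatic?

Sulfur-containing: C, M. Branched-chain aliphatic: I, L, V.
Sulfur-containing residues here: none (0).
Branched-chain aliphatic residues here: L1 (1).
The two groups share no amino acid, so total = 0 + 1 = 1.

1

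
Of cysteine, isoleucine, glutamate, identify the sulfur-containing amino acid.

cysteine

Cysteine (C, thiol) and methionine (M, thioether) are the two sulfur-containing amino acids.
Of the listed options, only cysteine belongs to this group.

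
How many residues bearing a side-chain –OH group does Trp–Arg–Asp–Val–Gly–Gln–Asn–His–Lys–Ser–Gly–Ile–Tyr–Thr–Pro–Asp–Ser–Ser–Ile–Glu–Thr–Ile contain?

The –OH-bearing residues are Ser, Thr (aliphatic alcohols), and Tyr (phenol).
Matching residues: Ser10, Tyr13, Thr14, Ser17, Ser18, Thr21.

6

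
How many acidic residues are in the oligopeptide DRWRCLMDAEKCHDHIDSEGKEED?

9

The acidic residues are Asp (D) and Glu (E), whose side chains end in a carboxylate group.
Matching residues: D1, D8, E10, D14, D17, E19, E22, E23, D24.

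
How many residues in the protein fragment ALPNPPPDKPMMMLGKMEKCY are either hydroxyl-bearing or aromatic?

1

Hydroxyl-bearing: S, T, Y. Aromatic: F, W, Y.
Hydroxyl-bearing residues here: Y21 (1).
Aromatic residues here: Y21 (1).
Y is in both groups, so the 1 Y residue must not be double-counted.
Total = 1 + 1 − 1 = 1.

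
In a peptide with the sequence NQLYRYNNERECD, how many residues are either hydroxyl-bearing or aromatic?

Hydroxyl-bearing: S, T, Y. Aromatic: F, W, Y.
Hydroxyl-bearing residues here: Y4, Y6 (2).
Aromatic residues here: Y4, Y6 (2).
Y is in both groups, so the 2 Y residues must not be double-counted.
Total = 2 + 2 − 2 = 2.

2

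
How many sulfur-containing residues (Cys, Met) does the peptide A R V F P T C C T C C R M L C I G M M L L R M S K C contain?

Matching residues: C7, C8, C10, C11, M13, C15, M18, M19, M23, C26.

10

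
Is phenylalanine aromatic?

F, W, and Y each carry an aromatic ring on the side chain.
Phenylalanine is in this group.

Yes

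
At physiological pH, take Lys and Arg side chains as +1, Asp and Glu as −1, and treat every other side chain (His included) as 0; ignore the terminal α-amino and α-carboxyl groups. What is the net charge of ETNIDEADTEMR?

Positive (K, R): R12 → +1.
Negative (D, E): E1, D5, E6, D8, E10 → −5.
Net charge = (+1) + (−5) = −4.

-4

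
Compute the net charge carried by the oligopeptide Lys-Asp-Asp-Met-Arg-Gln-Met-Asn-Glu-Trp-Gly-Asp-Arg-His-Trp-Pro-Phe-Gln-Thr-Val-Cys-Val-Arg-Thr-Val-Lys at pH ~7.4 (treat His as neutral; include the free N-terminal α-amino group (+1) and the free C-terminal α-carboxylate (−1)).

The side chains ionized at physiological pH are Lys/Arg (+1) and Asp/Glu (−1); with His treated as neutral, nothing else contributes.
Positive (K, R): Lys1, Arg5, Arg13, Arg23, Lys26 → +5.
Negative (D, E): Asp2, Asp3, Glu9, Asp12 → −4.
The N-terminus (+1) and C-terminus (−1) cancel.
Net charge = (+5) + (−4) = +1.

+1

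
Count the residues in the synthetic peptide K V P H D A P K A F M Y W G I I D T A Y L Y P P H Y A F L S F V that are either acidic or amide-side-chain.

Acidic: D, E. Amide-side-chain: N, Q.
Acidic residues here: D5, D17 (2).
Amide-side-chain residues here: none (0).
The two groups share no amino acid, so total = 2 + 0 = 2.

2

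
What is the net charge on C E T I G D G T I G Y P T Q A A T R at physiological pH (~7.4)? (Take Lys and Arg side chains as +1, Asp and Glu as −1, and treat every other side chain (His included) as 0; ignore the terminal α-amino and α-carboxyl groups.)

-1

Positive (K, R): R18 → +1.
Negative (D, E): E2, D6 → −2.
Net charge = (+1) + (−2) = −1.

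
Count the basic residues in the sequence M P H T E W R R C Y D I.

3

K, R, and H are the three residues with basic side chains (ε-amine, guanidinium, and imidazole respectively).
Matching residues: H3, R7, R8.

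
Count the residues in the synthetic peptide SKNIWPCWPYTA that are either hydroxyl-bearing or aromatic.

Hydroxyl-bearing: S, T, Y. Aromatic: F, W, Y.
Hydroxyl-bearing residues here: S1, Y10, T11 (3).
Aromatic residues here: W5, W8, Y10 (3).
Y is in both groups, so the 1 Y residue must not be double-counted.
Total = 3 + 3 − 1 = 5.

5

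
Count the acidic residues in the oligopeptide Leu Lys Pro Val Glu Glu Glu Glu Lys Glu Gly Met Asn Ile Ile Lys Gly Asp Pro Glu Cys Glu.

8

The acidic residues are Asp (D) and Glu (E), whose side chains end in a carboxylate group.
Matching residues: Glu5, Glu6, Glu7, Glu8, Glu10, Asp18, Glu20, Glu22.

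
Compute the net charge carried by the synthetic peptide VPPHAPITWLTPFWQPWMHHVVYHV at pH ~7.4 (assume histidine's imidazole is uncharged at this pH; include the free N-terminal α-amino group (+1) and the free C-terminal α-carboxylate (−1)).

The side chains ionized at physiological pH are Lys/Arg (+1) and Asp/Glu (−1); with His treated as neutral, nothing else contributes.
Positive (K, R): none → +0.
Negative (D, E): none → −0.
The N-terminus (+1) and C-terminus (−1) cancel.
Net charge = (+0) + (−0) = 0.

0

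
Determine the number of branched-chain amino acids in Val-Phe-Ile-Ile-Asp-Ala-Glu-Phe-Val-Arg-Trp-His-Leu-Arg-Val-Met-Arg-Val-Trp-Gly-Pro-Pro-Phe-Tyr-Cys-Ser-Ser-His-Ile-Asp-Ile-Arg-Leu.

Valine (V), leucine (L), and isoleucine (I) are the branched-chain amino acids.
Matching residues: Val1, Ile3, Ile4, Val9, Leu13, Val15, Val18, Ile29, Ile31, Leu33.

10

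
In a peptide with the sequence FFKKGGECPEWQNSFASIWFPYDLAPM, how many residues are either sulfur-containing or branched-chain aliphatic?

Sulfur-containing: C, M. Branched-chain aliphatic: I, L, V.
Sulfur-containing residues here: C8, M27 (2).
Branched-chain aliphatic residues here: I18, L24 (2).
The two groups share no amino acid, so total = 2 + 2 = 4.

4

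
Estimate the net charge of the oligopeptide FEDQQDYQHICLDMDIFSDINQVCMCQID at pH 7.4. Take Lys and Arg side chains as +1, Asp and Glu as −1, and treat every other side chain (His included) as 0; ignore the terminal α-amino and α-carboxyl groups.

-7

Positive (K, R): none → +0.
Negative (D, E): E2, D3, D6, D13, D15, D19, D29 → −7.
Net charge = (+0) + (−7) = −7.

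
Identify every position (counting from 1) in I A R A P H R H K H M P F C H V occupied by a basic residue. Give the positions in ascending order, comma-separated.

Lysine (K), arginine (R), and histidine (H) have basic, nitrogen-containing side chains.
Matching residues: R3, H6, R7, H8, K9, H10, H15.

3, 6, 7, 8, 9, 10, 15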